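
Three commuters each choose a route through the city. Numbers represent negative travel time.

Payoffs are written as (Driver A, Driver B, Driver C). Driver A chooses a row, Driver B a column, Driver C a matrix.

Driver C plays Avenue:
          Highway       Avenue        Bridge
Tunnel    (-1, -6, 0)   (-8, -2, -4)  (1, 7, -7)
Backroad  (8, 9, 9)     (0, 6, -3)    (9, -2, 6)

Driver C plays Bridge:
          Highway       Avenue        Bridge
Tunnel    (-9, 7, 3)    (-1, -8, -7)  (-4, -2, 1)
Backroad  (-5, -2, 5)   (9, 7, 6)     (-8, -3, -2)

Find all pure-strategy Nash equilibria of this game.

(Backroad, Highway, Avenue) and (Backroad, Avenue, Bridge)

(Tunnel, Highway, Avenue): Driver A can switch to Backroad (-1 → 8). Not NE.
(Tunnel, Highway, Bridge): Driver A can switch to Backroad (-9 → -5). Not NE.
(Tunnel, Avenue, Avenue): Driver A can switch to Backroad (-8 → 0). Not NE.
(Tunnel, Avenue, Bridge): Driver A can switch to Backroad (-1 → 9). Not NE.
(Tunnel, Bridge, Avenue): Driver A can switch to Backroad (1 → 9). Not NE.
(Tunnel, Bridge, Bridge): Driver B can switch to Highway (-2 → 7). Not NE.
(Backroad, Highway, Avenue): Driver A gets 8, best alternative -1; Driver B gets 9, best alternative 6; Driver C gets 9, best alternative 5. No profitable deviation — NE.
(Backroad, Avenue, Bridge): Driver A gets 9, best alternative -1; Driver B gets 7, best alternative -2; Driver C gets 6, best alternative -3. No profitable deviation — NE.
(The remaining 4 profiles each have a profitable deviation by the same check.)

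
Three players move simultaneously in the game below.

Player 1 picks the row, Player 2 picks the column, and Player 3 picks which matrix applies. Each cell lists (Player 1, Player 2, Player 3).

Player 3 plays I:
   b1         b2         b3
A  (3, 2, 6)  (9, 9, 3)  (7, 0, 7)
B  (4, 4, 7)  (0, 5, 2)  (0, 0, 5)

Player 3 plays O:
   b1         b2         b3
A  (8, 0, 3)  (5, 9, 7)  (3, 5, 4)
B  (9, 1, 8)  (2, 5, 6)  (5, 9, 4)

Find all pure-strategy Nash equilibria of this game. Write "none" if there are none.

For each strategy profile, look for a profitable unilateral deviation.
(A, b1, I): Player 1 can switch to B (3 → 4). Not NE.
(A, b1, O): Player 1 can switch to B (8 → 9). Not NE.
(A, b2, I): Player 3 can switch to O (3 → 7). Not NE.
(A, b2, O): Player 1 gets 5, best alternative 2; Player 2 gets 9, best alternative 5; Player 3 gets 7, best alternative 3. No profitable deviation — NE.
(A, b3, I): Player 2 can switch to b1 (0 → 2). Not NE.
(A, b3, O): Player 1 can switch to B (3 → 5). Not NE.
(B, b1, I): Player 2 can switch to b2 (4 → 5). Not NE.
(B, b1, O): Player 2 can switch to b2 (1 → 5). Not NE.
(B, b2, I): Player 1 can switch to A (0 → 9). Not NE.
(B, b2, O): Player 1 can switch to A (2 → 5). Not NE.
(B, b3, I): Player 1 can switch to A (0 → 7). Not NE.
(The remaining 1 profile has a profitable deviation by the same check.)

The unique pure-strategy Nash equilibrium is (A, b2, O).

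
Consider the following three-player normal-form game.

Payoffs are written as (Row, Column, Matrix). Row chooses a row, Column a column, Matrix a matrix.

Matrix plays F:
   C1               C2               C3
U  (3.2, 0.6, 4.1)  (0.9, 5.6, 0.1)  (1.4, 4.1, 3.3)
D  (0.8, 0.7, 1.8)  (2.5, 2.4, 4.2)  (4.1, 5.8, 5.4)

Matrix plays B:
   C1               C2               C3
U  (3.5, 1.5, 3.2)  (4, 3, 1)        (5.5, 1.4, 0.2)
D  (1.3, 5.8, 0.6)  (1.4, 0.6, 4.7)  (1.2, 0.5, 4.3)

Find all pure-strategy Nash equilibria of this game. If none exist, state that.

(U, C1, F): Column can switch to C2 (0.6 → 5.6). Not NE.
(U, C1, B): Column can switch to C2 (1.5 → 3). Not NE.
(U, C2, F): Row can switch to D (0.9 → 2.5). Not NE.
(U, C2, B): Row gets 4, best alternative 1.4; Column gets 3, best alternative 1.5; Matrix gets 1, best alternative 0.1. No profitable deviation — NE.
(U, C3, F): Row can switch to D (1.4 → 4.1). Not NE.
(U, C3, B): Column can switch to C1 (1.4 → 1.5). Not NE.
(D, C1, F): Row can switch to U (0.8 → 3.2). Not NE.
(D, C1, B): Row can switch to U (1.3 → 3.5). Not NE.
(D, C2, F): Column can switch to C3 (2.4 → 5.8). Not NE.
(D, C3, F): Row gets 4.1, best alternative 1.4; Column gets 5.8, best alternative 2.4; Matrix gets 5.4, best alternative 4.3. No profitable deviation — NE.
(The remaining 2 profiles each have a profitable deviation by the same check.)

(U, C2, B), (D, C3, F)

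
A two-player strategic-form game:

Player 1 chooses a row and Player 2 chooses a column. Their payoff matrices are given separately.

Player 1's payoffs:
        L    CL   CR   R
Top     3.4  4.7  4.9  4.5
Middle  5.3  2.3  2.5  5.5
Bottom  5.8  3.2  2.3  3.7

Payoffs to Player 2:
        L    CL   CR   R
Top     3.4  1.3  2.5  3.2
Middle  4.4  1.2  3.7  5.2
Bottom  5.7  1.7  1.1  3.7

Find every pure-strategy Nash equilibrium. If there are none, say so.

For each player, find the best response to each opponent profile; mutual best responses are the pure NE.
Player 1 against L: payoffs 3.4, 5.3, 5.8 → best response Bottom.
Player 1 against CL: payoffs 4.7, 2.3, 3.2 → best response Top.
Player 1 against CR: payoffs 4.9, 2.5, 2.3 → best response Top.
Player 1 against R: payoffs 4.5, 5.5, 3.7 → best response Middle.
Player 2 against Top: payoffs 3.4, 1.3, 2.5, 3.2 → best response L.
Player 2 against Middle: payoffs 4.4, 1.2, 3.7, 5.2 → best response R.
Player 2 against Bottom: payoffs 5.7, 1.7, 1.1, 3.7 → best response L.
Mutual best responses: (Middle, R); (Bottom, L).

Pure-strategy Nash equilibria: (Middle, R) and (Bottom, L)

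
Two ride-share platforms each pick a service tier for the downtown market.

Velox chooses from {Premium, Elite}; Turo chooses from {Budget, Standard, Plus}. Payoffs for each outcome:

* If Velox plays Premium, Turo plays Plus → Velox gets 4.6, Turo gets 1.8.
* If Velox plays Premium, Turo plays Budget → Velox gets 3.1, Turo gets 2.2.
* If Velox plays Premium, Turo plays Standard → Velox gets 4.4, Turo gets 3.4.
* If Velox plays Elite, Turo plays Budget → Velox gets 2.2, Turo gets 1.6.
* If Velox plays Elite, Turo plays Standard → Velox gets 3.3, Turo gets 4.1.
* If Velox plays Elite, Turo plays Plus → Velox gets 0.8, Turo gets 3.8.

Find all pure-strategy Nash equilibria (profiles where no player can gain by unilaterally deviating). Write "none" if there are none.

Mark each player's best response to every combination of opponents' strategies; a profile where every player is best-responding is a pure Nash equilibrium.
Velox against Budget: payoffs 3.1, 2.2 → best response Premium.
Velox against Standard: payoffs 4.4, 3.3 → best response Premium.
Velox against Plus: payoffs 4.6, 0.8 → best response Premium.
Turo against Premium: payoffs 2.2, 3.4, 1.8 → best response Standard.
Turo against Elite: payoffs 1.6, 4.1, 3.8 → best response Standard.
Mutual best responses: (Premium, Standard).

(Premium, Standard)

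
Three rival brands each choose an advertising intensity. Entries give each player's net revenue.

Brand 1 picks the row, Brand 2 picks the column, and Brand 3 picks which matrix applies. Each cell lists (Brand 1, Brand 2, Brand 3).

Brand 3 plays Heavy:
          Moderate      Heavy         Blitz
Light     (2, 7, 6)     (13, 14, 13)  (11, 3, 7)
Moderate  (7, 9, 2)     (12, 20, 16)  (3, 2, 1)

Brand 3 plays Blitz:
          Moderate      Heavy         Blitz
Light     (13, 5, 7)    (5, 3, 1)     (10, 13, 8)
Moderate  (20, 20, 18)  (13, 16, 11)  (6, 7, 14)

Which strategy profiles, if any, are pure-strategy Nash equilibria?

(Light, Moderate, Heavy): Brand 1 can switch to Moderate (2 → 7). Not NE.
(Light, Moderate, Blitz): Brand 1 can switch to Moderate (13 → 20). Not NE.
(Light, Heavy, Heavy): Brand 1 gets 13, best alternative 12; Brand 2 gets 14, best alternative 7; Brand 3 gets 13, best alternative 1. No profitable deviation — NE.
(Light, Heavy, Blitz): Brand 1 can switch to Moderate (5 → 13). Not NE.
(Light, Blitz, Heavy): Brand 2 can switch to Moderate (3 → 7). Not NE.
(Light, Blitz, Blitz): Brand 1 gets 10, best alternative 6; Brand 2 gets 13, best alternative 5; Brand 3 gets 8, best alternative 7. No profitable deviation — NE.
(Moderate, Moderate, Heavy): Brand 2 can switch to Heavy (9 → 20). Not NE.
(Moderate, Moderate, Blitz): Brand 1 gets 20, best alternative 13; Brand 2 gets 20, best alternative 16; Brand 3 gets 18, best alternative 2. No profitable deviation — NE.
(Moderate, Heavy, Heavy): Brand 1 can switch to Light (12 → 13). Not NE.
(Moderate, Heavy, Blitz): Brand 2 can switch to Moderate (16 → 20). Not NE.
(Moderate, Blitz, Heavy): Brand 1 can switch to Light (3 → 11). Not NE.
(Moderate, Blitz, Blitz): Brand 1 can switch to Light (6 → 10). Not NE.

(Light, Heavy, Heavy), (Light, Blitz, Blitz), (Moderate, Moderate, Blitz)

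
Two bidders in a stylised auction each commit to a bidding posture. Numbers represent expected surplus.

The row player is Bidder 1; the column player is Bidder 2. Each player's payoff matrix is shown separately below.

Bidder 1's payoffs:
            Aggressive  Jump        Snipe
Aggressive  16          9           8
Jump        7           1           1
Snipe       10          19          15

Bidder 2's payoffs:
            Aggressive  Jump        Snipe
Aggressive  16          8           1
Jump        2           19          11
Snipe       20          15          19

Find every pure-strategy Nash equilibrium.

(Aggressive, Aggressive): Bidder 1 gets 16, best alternative 10; Bidder 2 gets 16, best alternative 8. No profitable deviation — NE.
(Aggressive, Jump): Bidder 1 can switch to Snipe (9 → 19). Not NE.
(Aggressive, Snipe): Bidder 1 can switch to Snipe (8 → 15). Not NE.
(Jump, Aggressive): Bidder 1 can switch to Aggressive (7 → 16). Not NE.
(Jump, Jump): Bidder 1 can switch to Aggressive (1 → 9). Not NE.
(Jump, Snipe): Bidder 1 can switch to Aggressive (1 → 8). Not NE.
(Snipe, Aggressive): Bidder 1 can switch to Aggressive (10 → 16). Not NE.
(Snipe, Jump): Bidder 2 can switch to Aggressive (15 → 20). Not NE.
(Snipe, Snipe): Bidder 2 can switch to Aggressive (19 → 20). Not NE.

(Aggressive, Aggressive)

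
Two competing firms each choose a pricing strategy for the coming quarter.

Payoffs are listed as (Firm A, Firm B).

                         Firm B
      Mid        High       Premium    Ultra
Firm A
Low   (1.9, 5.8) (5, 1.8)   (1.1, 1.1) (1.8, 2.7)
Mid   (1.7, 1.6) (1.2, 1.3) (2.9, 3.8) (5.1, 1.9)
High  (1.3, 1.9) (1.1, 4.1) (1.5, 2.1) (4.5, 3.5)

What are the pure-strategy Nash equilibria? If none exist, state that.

The pure Nash equilibria are (Low, Mid), (Mid, Premium).

Check each profile: it is a Nash equilibrium iff no player can strictly gain by switching unilaterally.
(Low, Mid): Firm A gets 1.9, best alternative 1.7; Firm B gets 5.8, best alternative 2.7. No profitable deviation — NE.
(Low, High): Firm B can switch to Mid (1.8 → 5.8). Not NE.
(Low, Premium): Firm A can switch to Mid (1.1 → 2.9). Not NE.
(Low, Ultra): Firm A can switch to Mid (1.8 → 5.1). Not NE.
(Mid, Mid): Firm A can switch to Low (1.7 → 1.9). Not NE.
(Mid, High): Firm A can switch to Low (1.2 → 5). Not NE.
(Mid, Premium): Firm A gets 2.9, best alternative 1.5; Firm B gets 3.8, best alternative 1.9. No profitable deviation — NE.
(Mid, Ultra): Firm B can switch to Premium (1.9 → 3.8). Not NE.
(The remaining 4 profiles each have a profitable deviation by the same check.)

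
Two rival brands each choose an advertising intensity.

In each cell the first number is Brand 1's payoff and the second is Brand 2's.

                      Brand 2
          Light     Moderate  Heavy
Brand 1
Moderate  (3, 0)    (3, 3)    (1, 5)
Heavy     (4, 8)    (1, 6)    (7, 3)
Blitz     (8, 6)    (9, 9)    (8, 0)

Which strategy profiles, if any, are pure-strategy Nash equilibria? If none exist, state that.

(Moderate, Light): Brand 1 can switch to Heavy (3 → 4). Not NE.
(Moderate, Moderate): Brand 1 can switch to Blitz (3 → 9). Not NE.
(Moderate, Heavy): Brand 1 can switch to Heavy (1 → 7). Not NE.
(Heavy, Light): Brand 1 can switch to Blitz (4 → 8). Not NE.
(Heavy, Moderate): Brand 1 can switch to Moderate (1 → 3). Not NE.
(Heavy, Heavy): Brand 1 can switch to Blitz (7 → 8). Not NE.
(Blitz, Light): Brand 2 can switch to Moderate (6 → 9). Not NE.
(Blitz, Moderate): Brand 1 gets 9, best alternative 3; Brand 2 gets 9, best alternative 6. No profitable deviation — NE.
(Blitz, Heavy): Brand 2 can switch to Light (0 → 6). Not NE.

Pure NE: (Blitz, Moderate)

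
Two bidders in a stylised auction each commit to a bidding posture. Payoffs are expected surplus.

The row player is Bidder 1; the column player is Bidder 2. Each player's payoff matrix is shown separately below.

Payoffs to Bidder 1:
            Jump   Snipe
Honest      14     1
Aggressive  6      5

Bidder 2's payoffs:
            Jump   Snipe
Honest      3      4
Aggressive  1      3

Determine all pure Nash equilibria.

(Aggressive, Snipe)

For each strategy profile, look for a profitable unilateral deviation.
(Honest, Jump): Bidder 2 can switch to Snipe (3 → 4). Not NE.
(Honest, Snipe): Bidder 1 can switch to Aggressive (1 → 5). Not NE.
(Aggressive, Jump): Bidder 1 can switch to Honest (6 → 14). Not NE.
(Aggressive, Snipe): Bidder 1 gets 5, best alternative 1; Bidder 2 gets 3, best alternative 1. No profitable deviation — NE.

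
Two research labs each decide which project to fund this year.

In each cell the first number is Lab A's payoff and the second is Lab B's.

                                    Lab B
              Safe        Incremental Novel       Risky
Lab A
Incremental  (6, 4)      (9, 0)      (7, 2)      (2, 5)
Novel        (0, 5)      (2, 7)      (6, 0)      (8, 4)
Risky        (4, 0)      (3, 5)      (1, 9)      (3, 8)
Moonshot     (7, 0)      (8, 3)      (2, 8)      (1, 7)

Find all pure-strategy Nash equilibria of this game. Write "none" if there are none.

This game has no pure Nash equilibrium.

Lab A against Safe: payoffs 6, 0, 4, 7 → best response Moonshot.
Lab A against Incremental: payoffs 9, 2, 3, 8 → best response Incremental.
Lab A against Novel: payoffs 7, 6, 1, 2 → best response Incremental.
Lab A against Risky: payoffs 2, 8, 3, 1 → best response Novel.
Lab B against Incremental: payoffs 4, 0, 2, 5 → best response Risky.
Lab B against Novel: payoffs 5, 7, 0, 4 → best response Incremental.
Lab B against Risky: payoffs 0, 5, 9, 8 → best response Novel.
Lab B against Moonshot: payoffs 0, 3, 8, 7 → best response Novel.
No profile is a mutual best response for all players.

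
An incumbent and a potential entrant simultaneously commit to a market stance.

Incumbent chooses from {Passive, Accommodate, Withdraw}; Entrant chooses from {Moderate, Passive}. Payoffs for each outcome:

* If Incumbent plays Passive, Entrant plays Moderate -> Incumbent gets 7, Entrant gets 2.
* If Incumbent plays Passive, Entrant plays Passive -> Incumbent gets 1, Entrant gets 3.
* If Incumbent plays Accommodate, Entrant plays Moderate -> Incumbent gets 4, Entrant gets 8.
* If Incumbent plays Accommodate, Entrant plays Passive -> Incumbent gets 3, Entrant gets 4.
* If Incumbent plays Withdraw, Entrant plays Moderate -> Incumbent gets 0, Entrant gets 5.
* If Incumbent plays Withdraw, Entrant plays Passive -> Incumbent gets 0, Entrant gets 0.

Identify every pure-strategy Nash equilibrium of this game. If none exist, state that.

For each strategy profile, look for a profitable unilateral deviation.
(Passive, Moderate): Entrant can switch to Passive (2 → 3). Not NE.
(Passive, Passive): Incumbent can switch to Accommodate (1 → 3). Not NE.
(Accommodate, Moderate): Incumbent can switch to Passive (4 → 7). Not NE.
(Accommodate, Passive): Entrant can switch to Moderate (4 → 8). Not NE.
(Withdraw, Moderate): Incumbent can switch to Passive (0 → 7). Not NE.
(Withdraw, Passive): Incumbent can switch to Passive (0 → 1). Not NE.

No pure-strategy Nash equilibrium.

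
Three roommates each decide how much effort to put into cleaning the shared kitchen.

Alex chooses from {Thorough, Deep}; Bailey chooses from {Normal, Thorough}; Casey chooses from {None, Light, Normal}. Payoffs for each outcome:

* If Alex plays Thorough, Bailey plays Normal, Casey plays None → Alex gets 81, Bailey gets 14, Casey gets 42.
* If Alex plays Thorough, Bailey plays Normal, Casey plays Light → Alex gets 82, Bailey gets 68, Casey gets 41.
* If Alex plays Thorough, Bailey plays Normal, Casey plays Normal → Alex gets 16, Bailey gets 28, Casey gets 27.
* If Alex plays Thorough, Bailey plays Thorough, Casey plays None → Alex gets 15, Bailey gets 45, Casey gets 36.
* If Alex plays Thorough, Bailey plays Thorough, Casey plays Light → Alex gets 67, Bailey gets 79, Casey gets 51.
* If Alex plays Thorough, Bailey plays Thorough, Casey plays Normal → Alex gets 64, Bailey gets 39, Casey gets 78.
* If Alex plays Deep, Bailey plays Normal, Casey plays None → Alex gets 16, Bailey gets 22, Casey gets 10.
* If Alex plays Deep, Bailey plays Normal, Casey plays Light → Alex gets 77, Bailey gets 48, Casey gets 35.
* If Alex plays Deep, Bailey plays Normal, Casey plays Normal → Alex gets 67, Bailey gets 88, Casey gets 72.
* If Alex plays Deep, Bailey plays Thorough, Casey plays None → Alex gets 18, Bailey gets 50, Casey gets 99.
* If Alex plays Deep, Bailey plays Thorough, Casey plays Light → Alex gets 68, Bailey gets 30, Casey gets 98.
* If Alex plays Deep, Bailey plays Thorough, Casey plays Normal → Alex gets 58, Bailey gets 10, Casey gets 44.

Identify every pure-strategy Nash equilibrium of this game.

Pure-strategy Nash equilibria: (Thorough, Thorough, Normal), (Deep, Normal, Normal), (Deep, Thorough, None)

Check each profile: it is a Nash equilibrium iff no player can strictly gain by switching unilaterally.
(Thorough, Normal, None): Bailey can switch to Thorough (14 → 45). Not NE.
(Thorough, Normal, Light): Bailey can switch to Thorough (68 → 79). Not NE.
(Thorough, Normal, Normal): Alex can switch to Deep (16 → 67). Not NE.
(Thorough, Thorough, None): Alex can switch to Deep (15 → 18). Not NE.
(Thorough, Thorough, Light): Alex can switch to Deep (67 → 68). Not NE.
(Thorough, Thorough, Normal): Alex gets 64, best alternative 58; Bailey gets 39, best alternative 28; Casey gets 78, best alternative 51. No profitable deviation — NE.
(Deep, Normal, None): Alex can switch to Thorough (16 → 81). Not NE.
(Deep, Normal, Normal): Alex gets 67, best alternative 16; Bailey gets 88, best alternative 10; Casey gets 72, best alternative 35. No profitable deviation — NE.
(Deep, Thorough, None): Alex gets 18, best alternative 15; Bailey gets 50, best alternative 22; Casey gets 99, best alternative 98. No profitable deviation — NE.
(The remaining 3 profiles each have a profitable deviation by the same check.)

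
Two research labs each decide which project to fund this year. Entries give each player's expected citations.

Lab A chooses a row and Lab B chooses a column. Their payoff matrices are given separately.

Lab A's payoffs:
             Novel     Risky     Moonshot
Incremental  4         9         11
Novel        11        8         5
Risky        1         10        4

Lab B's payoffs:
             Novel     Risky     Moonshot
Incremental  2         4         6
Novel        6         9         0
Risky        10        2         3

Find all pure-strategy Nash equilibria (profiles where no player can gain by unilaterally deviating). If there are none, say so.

(Incremental, Moonshot)

For each strategy profile, look for a profitable unilateral deviation.
(Incremental, Novel): Lab A can switch to Novel (4 → 11). Not NE.
(Incremental, Risky): Lab A can switch to Risky (9 → 10). Not NE.
(Incremental, Moonshot): Lab A gets 11, best alternative 5; Lab B gets 6, best alternative 4. No profitable deviation — NE.
(Novel, Novel): Lab B can switch to Risky (6 → 9). Not NE.
(Novel, Risky): Lab A can switch to Incremental (8 → 9). Not NE.
(Novel, Moonshot): Lab A can switch to Incremental (5 → 11). Not NE.
(Risky, Novel): Lab A can switch to Incremental (1 → 4). Not NE.
(Risky, Risky): Lab B can switch to Novel (2 → 10). Not NE.
(Risky, Moonshot): Lab A can switch to Incremental (4 → 11). Not NE.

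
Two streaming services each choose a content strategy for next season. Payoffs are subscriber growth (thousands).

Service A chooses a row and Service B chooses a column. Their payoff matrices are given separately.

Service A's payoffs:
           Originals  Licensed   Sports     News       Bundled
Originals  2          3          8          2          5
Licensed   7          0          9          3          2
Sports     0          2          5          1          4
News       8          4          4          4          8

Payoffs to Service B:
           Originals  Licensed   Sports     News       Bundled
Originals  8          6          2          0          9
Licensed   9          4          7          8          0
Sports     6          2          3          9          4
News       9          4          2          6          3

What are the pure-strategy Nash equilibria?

Pure NE: (News, Originals)

Check each profile: it is a Nash equilibrium iff no player can strictly gain by switching unilaterally.
(Originals, Originals): Service A can switch to Licensed (2 → 7). Not NE.
(Originals, Licensed): Service A can switch to News (3 → 4). Not NE.
(Originals, Sports): Service A can switch to Licensed (8 → 9). Not NE.
(Originals, News): Service A can switch to Licensed (2 → 3). Not NE.
(Originals, Bundled): Service A can switch to News (5 → 8). Not NE.
(Licensed, Originals): Service A can switch to News (7 → 8). Not NE.
(Licensed, Licensed): Service A can switch to Originals (0 → 3). Not NE.
(Licensed, Sports): Service B can switch to Originals (7 → 9). Not NE.
(Licensed, News): Service A can switch to News (3 → 4). Not NE.
(Licensed, Bundled): Service A can switch to Originals (2 → 5). Not NE.
(News, Originals): Service A gets 8, best alternative 7; Service B gets 9, best alternative 6. No profitable deviation — NE.
(The remaining 9 profiles each have a profitable deviation by the same check.)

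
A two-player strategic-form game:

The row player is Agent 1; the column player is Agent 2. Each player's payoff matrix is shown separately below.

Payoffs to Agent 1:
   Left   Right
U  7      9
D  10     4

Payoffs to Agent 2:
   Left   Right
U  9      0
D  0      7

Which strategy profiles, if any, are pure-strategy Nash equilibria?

Check each profile: it is a Nash equilibrium iff no player can strictly gain by switching unilaterally.
(U, Left): Agent 1 can switch to D (7 → 10). Not NE.
(U, Right): Agent 2 can switch to Left (0 → 9). Not NE.
(D, Left): Agent 2 can switch to Right (0 → 7). Not NE.
(D, Right): Agent 1 can switch to U (4 → 9). Not NE.

There is no pure-strategy Nash equilibrium.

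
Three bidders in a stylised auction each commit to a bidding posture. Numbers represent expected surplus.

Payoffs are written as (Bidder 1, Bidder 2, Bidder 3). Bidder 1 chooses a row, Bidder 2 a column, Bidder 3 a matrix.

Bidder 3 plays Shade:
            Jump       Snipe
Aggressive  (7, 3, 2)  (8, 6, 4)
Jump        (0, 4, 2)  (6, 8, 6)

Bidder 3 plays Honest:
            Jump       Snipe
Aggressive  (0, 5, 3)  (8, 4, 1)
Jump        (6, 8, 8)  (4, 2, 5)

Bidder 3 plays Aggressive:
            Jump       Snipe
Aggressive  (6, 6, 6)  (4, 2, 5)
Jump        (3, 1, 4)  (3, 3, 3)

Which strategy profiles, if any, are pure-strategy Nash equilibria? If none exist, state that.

Mark each player's best response to every combination of opponents' strategies; a profile where every player is best-responding is a pure Nash equilibrium.
Bidder 1 against (Jump, Shade): payoffs 7, 0 → best response Aggressive.
Bidder 1 against (Jump, Honest): payoffs 0, 6 → best response Jump.
Bidder 1 against (Jump, Aggressive): payoffs 6, 3 → best response Aggressive.
Bidder 1 against (Snipe, Shade): payoffs 8, 6 → best response Aggressive.
Bidder 1 against (Snipe, Honest): payoffs 8, 4 → best response Aggressive.
Bidder 1 against (Snipe, Aggressive): payoffs 4, 3 → best response Aggressive.
Bidder 2 against (Aggressive, Shade): payoffs 3, 6 → best response Snipe.
Bidder 2 against (Aggressive, Honest): payoffs 5, 4 → best response Jump.
Bidder 2 against (Aggressive, Aggressive): payoffs 6, 2 → best response Jump.
Bidder 2 against (Jump, Shade): payoffs 4, 8 → best response Snipe.
Bidder 2 against (Jump, Honest): payoffs 8, 2 → best response Jump.
Bidder 2 against (Jump, Aggressive): payoffs 1, 3 → best response Snipe.
Bidder 3 against (Aggressive, Jump): payoffs 2, 3, 6 → best response Aggressive.
Bidder 3 against (Aggressive, Snipe): payoffs 4, 1, 5 → best response Aggressive.
Bidder 3 against (Jump, Jump): payoffs 2, 8, 4 → best response Honest.
Bidder 3 against (Jump, Snipe): payoffs 6, 5, 3 → best response Shade.
Mutual best responses: (Aggressive, Jump, Aggressive); (Jump, Jump, Honest).

The pure Nash equilibria are (Aggressive, Jump, Aggressive) and (Jump, Jump, Honest).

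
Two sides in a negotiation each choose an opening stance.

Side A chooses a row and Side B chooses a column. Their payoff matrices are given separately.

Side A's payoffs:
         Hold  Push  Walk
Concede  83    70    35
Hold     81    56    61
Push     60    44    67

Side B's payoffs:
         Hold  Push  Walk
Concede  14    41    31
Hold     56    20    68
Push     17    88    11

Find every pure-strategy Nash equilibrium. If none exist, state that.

Pure NE: (Concede, Push)

Mark each player's best response to every combination of opponents' strategies; a profile where every player is best-responding is a pure Nash equilibrium.
Side A against Hold: payoffs 83, 81, 60 → best response Concede.
Side A against Push: payoffs 70, 56, 44 → best response Concede.
Side A against Walk: payoffs 35, 61, 67 → best response Push.
Side B against Concede: payoffs 14, 41, 31 → best response Push.
Side B against Hold: payoffs 56, 20, 68 → best response Walk.
Side B against Push: payoffs 17, 88, 11 → best response Push.
Mutual best responses: (Concede, Push).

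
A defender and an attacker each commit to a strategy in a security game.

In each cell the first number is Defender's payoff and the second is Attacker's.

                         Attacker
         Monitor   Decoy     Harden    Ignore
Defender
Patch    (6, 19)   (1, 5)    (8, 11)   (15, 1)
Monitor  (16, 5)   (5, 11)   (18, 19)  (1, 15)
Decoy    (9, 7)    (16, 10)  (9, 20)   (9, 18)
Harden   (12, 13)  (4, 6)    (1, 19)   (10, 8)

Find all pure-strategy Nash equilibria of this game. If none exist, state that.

(Patch, Monitor): Defender can switch to Monitor (6 → 16). Not NE.
(Patch, Decoy): Defender can switch to Monitor (1 → 5). Not NE.
(Patch, Harden): Defender can switch to Monitor (8 → 18). Not NE.
(Patch, Ignore): Attacker can switch to Monitor (1 → 19). Not NE.
(Monitor, Monitor): Attacker can switch to Decoy (5 → 11). Not NE.
(Monitor, Decoy): Defender can switch to Decoy (5 → 16). Not NE.
(Monitor, Harden): Defender gets 18, best alternative 9; Attacker gets 19, best alternative 15. No profitable deviation — NE.
(Monitor, Ignore): Defender can switch to Patch (1 → 15). Not NE.
(Decoy, Monitor): Defender can switch to Monitor (9 → 16). Not NE.
(Decoy, Decoy): Attacker can switch to Harden (10 → 20). Not NE.
(Decoy, Harden): Defender can switch to Monitor (9 → 18). Not NE.
(The remaining 5 profiles each have a profitable deviation by the same check.)

(Monitor, Harden)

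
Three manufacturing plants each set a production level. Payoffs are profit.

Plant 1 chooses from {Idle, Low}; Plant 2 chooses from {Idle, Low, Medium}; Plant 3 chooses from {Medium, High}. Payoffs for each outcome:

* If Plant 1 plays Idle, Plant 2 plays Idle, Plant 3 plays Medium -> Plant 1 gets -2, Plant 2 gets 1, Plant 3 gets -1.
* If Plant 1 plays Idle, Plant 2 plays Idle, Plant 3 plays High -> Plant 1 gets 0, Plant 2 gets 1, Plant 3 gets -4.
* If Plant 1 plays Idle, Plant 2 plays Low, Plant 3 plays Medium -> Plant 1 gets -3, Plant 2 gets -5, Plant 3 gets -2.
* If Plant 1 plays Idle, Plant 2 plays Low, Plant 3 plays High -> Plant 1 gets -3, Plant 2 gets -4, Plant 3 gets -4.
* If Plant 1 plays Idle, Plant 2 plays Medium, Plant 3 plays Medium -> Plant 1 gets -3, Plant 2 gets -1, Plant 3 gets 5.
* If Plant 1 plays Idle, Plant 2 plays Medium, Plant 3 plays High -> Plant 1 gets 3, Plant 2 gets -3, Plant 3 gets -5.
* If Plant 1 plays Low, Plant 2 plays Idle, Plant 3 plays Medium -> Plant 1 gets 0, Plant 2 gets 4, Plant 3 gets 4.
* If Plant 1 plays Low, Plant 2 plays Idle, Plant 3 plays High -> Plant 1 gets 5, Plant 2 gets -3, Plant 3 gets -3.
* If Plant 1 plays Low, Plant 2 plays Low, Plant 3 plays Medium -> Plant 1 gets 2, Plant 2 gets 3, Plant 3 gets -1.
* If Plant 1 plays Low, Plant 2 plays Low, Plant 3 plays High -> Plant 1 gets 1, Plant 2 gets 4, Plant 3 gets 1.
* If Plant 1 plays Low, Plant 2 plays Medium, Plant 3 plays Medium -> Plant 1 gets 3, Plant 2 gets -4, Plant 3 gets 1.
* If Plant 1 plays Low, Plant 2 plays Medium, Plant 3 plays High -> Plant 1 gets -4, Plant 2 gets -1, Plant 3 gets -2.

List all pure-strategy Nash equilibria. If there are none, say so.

The pure Nash equilibria are (Low, Idle, Medium) and (Low, Low, High).

(Idle, Idle, Medium): Plant 1 can switch to Low (-2 → 0). Not NE.
(Idle, Idle, High): Plant 1 can switch to Low (0 → 5). Not NE.
(Idle, Low, Medium): Plant 1 can switch to Low (-3 → 2). Not NE.
(Idle, Low, High): Plant 1 can switch to Low (-3 → 1). Not NE.
(Idle, Medium, Medium): Plant 1 can switch to Low (-3 → 3). Not NE.
(Idle, Medium, High): Plant 2 can switch to Idle (-3 → 1). Not NE.
(Low, Idle, Medium): Plant 1 gets 0, best alternative -2; Plant 2 gets 4, best alternative 3; Plant 3 gets 4, best alternative -3. No profitable deviation — NE.
(Low, Idle, High): Plant 2 can switch to Low (-3 → 4). Not NE.
(Low, Low, Medium): Plant 2 can switch to Idle (3 → 4). Not NE.
(Low, Low, High): Plant 1 gets 1, best alternative -3; Plant 2 gets 4, best alternative -1; Plant 3 gets 1, best alternative -1. No profitable deviation — NE.
(Low, Medium, Medium): Plant 2 can switch to Idle (-4 → 4). Not NE.
(Low, Medium, High): Plant 1 can switch to Idle (-4 → 3). Not NE.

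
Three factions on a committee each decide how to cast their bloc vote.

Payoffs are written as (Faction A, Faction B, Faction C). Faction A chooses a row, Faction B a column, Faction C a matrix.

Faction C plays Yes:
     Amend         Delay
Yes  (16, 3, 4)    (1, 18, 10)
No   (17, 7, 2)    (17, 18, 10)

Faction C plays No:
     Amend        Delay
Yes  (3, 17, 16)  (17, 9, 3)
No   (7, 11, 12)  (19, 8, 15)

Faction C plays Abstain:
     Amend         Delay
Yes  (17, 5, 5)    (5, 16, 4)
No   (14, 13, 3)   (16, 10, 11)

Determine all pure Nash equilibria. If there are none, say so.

Pure NE: (No, Amend, No)

Mark each player's best response to every combination of opponents' strategies; a profile where every player is best-responding is a pure Nash equilibrium.
Faction A against (Amend, Yes): payoffs 16, 17 → best response No.
Faction A against (Amend, No): payoffs 3, 7 → best response No.
Faction A against (Amend, Abstain): payoffs 17, 14 → best response Yes.
Faction A against (Delay, Yes): payoffs 1, 17 → best response No.
Faction A against (Delay, No): payoffs 17, 19 → best response No.
Faction A against (Delay, Abstain): payoffs 5, 16 → best response No.
Faction B against (Yes, Yes): payoffs 3, 18 → best response Delay.
Faction B against (Yes, No): payoffs 17, 9 → best response Amend.
Faction B against (Yes, Abstain): payoffs 5, 16 → best response Delay.
Faction B against (No, Yes): payoffs 7, 18 → best response Delay.
Faction B against (No, No): payoffs 11, 8 → best response Amend.
Faction B against (No, Abstain): payoffs 13, 10 → best response Amend.
Faction C against (Yes, Amend): payoffs 4, 16, 5 → best response No.
Faction C against (Yes, Delay): payoffs 10, 3, 4 → best response Yes.
Faction C against (No, Amend): payoffs 2, 12, 3 → best response No.
Faction C against (No, Delay): payoffs 10, 15, 11 → best response No.
Mutual best responses: (No, Amend, No).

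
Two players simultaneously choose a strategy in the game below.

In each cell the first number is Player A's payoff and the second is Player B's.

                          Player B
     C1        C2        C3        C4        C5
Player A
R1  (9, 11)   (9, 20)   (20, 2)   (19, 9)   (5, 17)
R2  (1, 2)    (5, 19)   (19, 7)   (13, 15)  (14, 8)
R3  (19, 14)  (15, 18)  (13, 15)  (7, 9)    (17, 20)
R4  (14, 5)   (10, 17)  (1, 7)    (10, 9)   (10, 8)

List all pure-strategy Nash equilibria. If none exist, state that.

The unique pure-strategy Nash equilibrium is (R3, C5).

Player A against C1: payoffs 9, 1, 19, 14 → best response R3.
Player A against C2: payoffs 9, 5, 15, 10 → best response R3.
Player A against C3: payoffs 20, 19, 13, 1 → best response R1.
Player A against C4: payoffs 19, 13, 7, 10 → best response R1.
Player A against C5: payoffs 5, 14, 17, 10 → best response R3.
Player B against R1: payoffs 11, 20, 2, 9, 17 → best response C2.
Player B against R2: payoffs 2, 19, 7, 15, 8 → best response C2.
Player B against R3: payoffs 14, 18, 15, 9, 20 → best response C5.
Player B against R4: payoffs 5, 17, 7, 9, 8 → best response C2.
Mutual best responses: (R3, C5).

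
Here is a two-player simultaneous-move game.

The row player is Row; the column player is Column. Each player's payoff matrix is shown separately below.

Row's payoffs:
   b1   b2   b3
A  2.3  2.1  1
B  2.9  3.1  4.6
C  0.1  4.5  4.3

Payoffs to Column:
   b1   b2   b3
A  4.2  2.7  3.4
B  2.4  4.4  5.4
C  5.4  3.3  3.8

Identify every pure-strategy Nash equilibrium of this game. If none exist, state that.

(A, b1): Row can switch to B (2.3 → 2.9). Not NE.
(A, b2): Row can switch to B (2.1 → 3.1). Not NE.
(A, b3): Row can switch to B (1 → 4.6). Not NE.
(B, b1): Column can switch to b2 (2.4 → 4.4). Not NE.
(B, b2): Row can switch to C (3.1 → 4.5). Not NE.
(B, b3): Row gets 4.6, best alternative 4.3; Column gets 5.4, best alternative 4.4. No profitable deviation — NE.
(C, b1): Row can switch to A (0.1 → 2.3). Not NE.
(C, b2): Column can switch to b1 (3.3 → 5.4). Not NE.
(C, b3): Row can switch to B (4.3 → 4.6). Not NE.

The unique pure-strategy Nash equilibrium is (B, b3).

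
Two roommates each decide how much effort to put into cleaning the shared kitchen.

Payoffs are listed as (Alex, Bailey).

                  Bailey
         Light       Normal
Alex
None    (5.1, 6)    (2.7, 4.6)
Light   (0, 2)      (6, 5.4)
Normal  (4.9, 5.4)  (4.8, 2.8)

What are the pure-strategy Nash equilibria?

The pure Nash equilibria are (None, Light), (Light, Normal).

Alex against Light: payoffs 5.1, 0, 4.9 → best response None.
Alex against Normal: payoffs 2.7, 6, 4.8 → best response Light.
Bailey against None: payoffs 6, 4.6 → best response Light.
Bailey against Light: payoffs 2, 5.4 → best response Normal.
Bailey against Normal: payoffs 5.4, 2.8 → best response Light.
Mutual best responses: (None, Light); (Light, Normal).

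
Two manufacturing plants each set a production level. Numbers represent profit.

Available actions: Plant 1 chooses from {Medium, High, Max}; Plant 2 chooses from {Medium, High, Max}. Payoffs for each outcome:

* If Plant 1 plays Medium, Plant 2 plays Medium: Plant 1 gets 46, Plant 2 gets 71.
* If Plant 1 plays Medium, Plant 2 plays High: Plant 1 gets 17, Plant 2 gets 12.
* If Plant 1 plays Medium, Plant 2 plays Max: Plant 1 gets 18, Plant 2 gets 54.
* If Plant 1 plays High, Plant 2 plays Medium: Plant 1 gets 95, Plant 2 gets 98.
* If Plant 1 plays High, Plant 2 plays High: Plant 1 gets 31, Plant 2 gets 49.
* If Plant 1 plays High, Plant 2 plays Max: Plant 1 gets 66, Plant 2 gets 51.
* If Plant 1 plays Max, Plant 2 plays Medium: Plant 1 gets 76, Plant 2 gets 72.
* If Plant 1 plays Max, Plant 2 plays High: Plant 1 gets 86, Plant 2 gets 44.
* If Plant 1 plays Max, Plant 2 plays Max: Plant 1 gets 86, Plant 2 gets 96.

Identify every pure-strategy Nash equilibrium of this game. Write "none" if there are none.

The pure Nash equilibria are (High, Medium), (Max, Max).

Plant 1 against Medium: payoffs 46, 95, 76 → best response High.
Plant 1 against High: payoffs 17, 31, 86 → best response Max.
Plant 1 against Max: payoffs 18, 66, 86 → best response Max.
Plant 2 against Medium: payoffs 71, 12, 54 → best response Medium.
Plant 2 against High: payoffs 98, 49, 51 → best response Medium.
Plant 2 against Max: payoffs 72, 44, 96 → best response Max.
Mutual best responses: (High, Medium); (Max, Max).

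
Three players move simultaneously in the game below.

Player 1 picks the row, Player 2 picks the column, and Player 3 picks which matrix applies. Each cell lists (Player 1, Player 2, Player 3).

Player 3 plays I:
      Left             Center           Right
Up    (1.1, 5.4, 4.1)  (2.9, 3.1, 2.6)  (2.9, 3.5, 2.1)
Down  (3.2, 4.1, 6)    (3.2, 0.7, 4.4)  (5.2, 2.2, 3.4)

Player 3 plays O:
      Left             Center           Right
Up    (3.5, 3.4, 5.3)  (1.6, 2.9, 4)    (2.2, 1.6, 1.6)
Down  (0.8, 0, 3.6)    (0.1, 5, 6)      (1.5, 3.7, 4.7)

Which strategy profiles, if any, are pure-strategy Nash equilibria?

(Up, Left, O), (Down, Left, I)

For each player, find the best response to each opponent profile; mutual best responses are the pure NE.
Player 1 against (Left, I): payoffs 1.1, 3.2 → best response Down.
Player 1 against (Left, O): payoffs 3.5, 0.8 → best response Up.
Player 1 against (Center, I): payoffs 2.9, 3.2 → best response Down.
Player 1 against (Center, O): payoffs 1.6, 0.1 → best response Up.
Player 1 against (Right, I): payoffs 2.9, 5.2 → best response Down.
Player 1 against (Right, O): payoffs 2.2, 1.5 → best response Up.
Player 2 against (Up, I): payoffs 5.4, 3.1, 3.5 → best response Left.
Player 2 against (Up, O): payoffs 3.4, 2.9, 1.6 → best response Left.
Player 2 against (Down, I): payoffs 4.1, 0.7, 2.2 → best response Left.
Player 2 against (Down, O): payoffs 0, 5, 3.7 → best response Center.
Player 3 against (Up, Left): payoffs 4.1, 5.3 → best response O.
Player 3 against (Up, Center): payoffs 2.6, 4 → best response O.
Player 3 against (Up, Right): payoffs 2.1, 1.6 → best response I.
Player 3 against (Down, Left): payoffs 6, 3.6 → best response I.
Player 3 against (Down, Center): payoffs 4.4, 6 → best response O.
Player 3 against (Down, Right): payoffs 3.4, 4.7 → best response O.
Mutual best responses: (Up, Left, O); (Down, Left, I).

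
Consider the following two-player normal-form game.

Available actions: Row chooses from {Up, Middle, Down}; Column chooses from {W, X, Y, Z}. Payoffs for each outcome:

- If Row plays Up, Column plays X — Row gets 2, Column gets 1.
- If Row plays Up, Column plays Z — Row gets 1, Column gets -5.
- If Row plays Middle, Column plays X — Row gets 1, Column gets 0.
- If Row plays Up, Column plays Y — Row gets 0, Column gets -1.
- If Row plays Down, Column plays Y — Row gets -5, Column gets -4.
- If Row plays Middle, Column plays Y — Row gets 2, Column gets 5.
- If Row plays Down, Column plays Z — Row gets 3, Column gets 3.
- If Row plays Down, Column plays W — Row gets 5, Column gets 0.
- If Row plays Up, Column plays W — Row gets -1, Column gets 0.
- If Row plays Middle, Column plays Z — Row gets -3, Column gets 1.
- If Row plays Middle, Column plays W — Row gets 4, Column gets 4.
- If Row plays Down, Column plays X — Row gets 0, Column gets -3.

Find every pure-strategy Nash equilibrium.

Row against W: payoffs -1, 4, 5 → best response Down.
Row against X: payoffs 2, 1, 0 → best response Up.
Row against Y: payoffs 0, 2, -5 → best response Middle.
Row against Z: payoffs 1, -3, 3 → best response Down.
Column against Up: payoffs 0, 1, -1, -5 → best response X.
Column against Middle: payoffs 4, 0, 5, 1 → best response Y.
Column against Down: payoffs 0, -3, -4, 3 → best response Z.
Mutual best responses: (Up, X); (Middle, Y); (Down, Z).

The pure Nash equilibria are (Up, X), (Middle, Y), (Down, Z).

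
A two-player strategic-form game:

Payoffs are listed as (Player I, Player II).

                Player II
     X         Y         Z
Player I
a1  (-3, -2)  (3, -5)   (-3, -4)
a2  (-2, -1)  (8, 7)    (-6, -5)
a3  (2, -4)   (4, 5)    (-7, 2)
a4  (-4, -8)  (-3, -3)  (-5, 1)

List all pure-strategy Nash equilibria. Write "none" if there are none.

For each player, find the best response to each opponent profile; mutual best responses are the pure NE.
Player I against X: payoffs -3, -2, 2, -4 → best response a3.
Player I against Y: payoffs 3, 8, 4, -3 → best response a2.
Player I against Z: payoffs -3, -6, -7, -5 → best response a1.
Player II against a1: payoffs -2, -5, -4 → best response X.
Player II against a2: payoffs -1, 7, -5 → best response Y.
Player II against a3: payoffs -4, 5, 2 → best response Y.
Player II against a4: payoffs -8, -3, 1 → best response Z.
Mutual best responses: (a2, Y).

The unique pure-strategy Nash equilibrium is (a2, Y).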